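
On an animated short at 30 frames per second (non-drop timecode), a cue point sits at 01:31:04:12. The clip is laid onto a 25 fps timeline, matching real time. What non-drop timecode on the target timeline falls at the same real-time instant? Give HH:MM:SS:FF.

Source frame index: (1×3600 + 31×60 + 4) × 30 + 12 = 163932.
Real time: 163932 / (30) = 27322/5 s.
Target frame: (27322/5) × (25) = 136610.
At 25 labels/s: frame 136610 → 01:31:04:10.

01:31:04:10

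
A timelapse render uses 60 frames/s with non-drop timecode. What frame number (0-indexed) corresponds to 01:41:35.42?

Total seconds to the label: (1 × 3600 + 41 × 60 + 35) = 6095.
Frame index = 6095 × 60 + 42 = 365742.

frame 365742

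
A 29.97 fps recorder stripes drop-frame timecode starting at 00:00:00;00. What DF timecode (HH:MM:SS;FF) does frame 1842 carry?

Each 10-minute DF block holds 10 × 60 × 30 − 9 × 2 = 17982 frames. 1842 ÷ 17982 → 0 full blocks, remainder 1842.
Within the partial block the first minute is 1800 frames and each further minute 1798, so 1 further minute boundary passed. Total skipped labels = 18 × 0 + 2 × 1 = 2.
Non-drop label index = 1842 + 2 = 1844; at 30 labels/s that is 00:01:01:14, i.e. DF 00:01:01;14.

00:01:01;14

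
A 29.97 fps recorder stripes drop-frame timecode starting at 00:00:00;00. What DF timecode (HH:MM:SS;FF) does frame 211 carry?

Each 10-minute DF block holds 10 × 60 × 30 − 9 × 2 = 17982 frames. 211 ÷ 17982 → 0 full blocks, remainder 211.
Within the partial block the first minute is 1800 frames and each further minute 1798, so 0 further minute boundaries passed. Total skipped labels = 18 × 0 + 2 × 0 = 0.
Non-drop label index = 211 + 0 = 211; at 30 labels/s that is 00:00:07:01, i.e. DF 00:00:07;01.

00:00:07;01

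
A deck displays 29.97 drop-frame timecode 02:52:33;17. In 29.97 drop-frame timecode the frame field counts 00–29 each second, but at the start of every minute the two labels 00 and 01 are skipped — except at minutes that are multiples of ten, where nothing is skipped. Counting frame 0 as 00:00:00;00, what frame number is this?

310297

Complete 10-minute blocks: 17, each 17982 frames → 305694.
Remaining 2 whole minutes in the current block: 1800 + 1 × 1798 = 3598 frames.
Within the current minute: 33 × 30 + 17 − 2 = 1005 (labels ;00/;01 skipped at this minute). Total = 305694 + 3598 + 1005 = 310297.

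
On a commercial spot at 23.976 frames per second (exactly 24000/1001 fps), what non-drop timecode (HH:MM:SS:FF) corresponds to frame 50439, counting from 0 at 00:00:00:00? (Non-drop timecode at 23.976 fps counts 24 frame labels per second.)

00:35:01:15

50439 ÷ 24 = 2101 full seconds, remainder 15 frames.
2101 s = 0 h 35 min 1 s.
Timecode: 00:35:01:15.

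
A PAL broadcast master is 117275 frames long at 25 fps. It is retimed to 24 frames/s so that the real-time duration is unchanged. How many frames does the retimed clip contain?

112584 frames

Target frames = source frames × (target rate / source rate) = 117275 × (24)/(25) = 117275 × 24/25 = 112584.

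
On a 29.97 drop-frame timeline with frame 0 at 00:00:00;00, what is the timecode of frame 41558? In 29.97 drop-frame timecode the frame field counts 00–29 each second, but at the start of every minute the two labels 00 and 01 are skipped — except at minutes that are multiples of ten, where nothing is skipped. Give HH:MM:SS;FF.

00:23:06;20

Each 10-minute DF block holds 10 × 60 × 30 − 9 × 2 = 17982 frames. 41558 ÷ 17982 → 2 full blocks, remainder 5594.
Within the partial block the first minute is 1800 frames and each further minute 1798, so 3 further minute boundaries passed. Total skipped labels = 18 × 2 + 2 × 3 = 42.
Non-drop label index = 41558 + 42 = 41600; at 30 labels/s that is 00:23:06:20, i.e. DF 00:23:06;20.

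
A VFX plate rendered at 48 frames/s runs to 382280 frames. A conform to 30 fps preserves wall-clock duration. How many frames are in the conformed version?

Target frames = source frames × (target rate / source rate) = 382280 × (30)/(48) = 382280 × 5/8 = 238925.

238925 frames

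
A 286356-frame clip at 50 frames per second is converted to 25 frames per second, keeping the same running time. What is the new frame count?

143178 frames

Target frames = source frames × (target rate / source rate) = 286356 × (25)/(50) = 286356 × 1/2 = 143178.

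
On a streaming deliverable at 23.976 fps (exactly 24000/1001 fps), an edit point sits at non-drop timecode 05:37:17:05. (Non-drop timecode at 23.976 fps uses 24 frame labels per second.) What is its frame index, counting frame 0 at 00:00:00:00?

485693

Total seconds to the label: (5 × 3600 + 37 × 60 + 17) = 20237.
Frame index = 20237 × 24 + 5 = 485693.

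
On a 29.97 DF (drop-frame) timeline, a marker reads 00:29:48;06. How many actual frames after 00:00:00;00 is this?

53592

Complete 10-minute blocks: 2, each 17982 frames → 35964.
Remaining 9 whole minutes in the current block: 1800 + 8 × 1798 = 16184 frames.
Within the current minute: 48 × 30 + 6 − 2 = 1444 (labels ;00/;01 skipped at this minute). Total = 35964 + 16184 + 1444 = 53592.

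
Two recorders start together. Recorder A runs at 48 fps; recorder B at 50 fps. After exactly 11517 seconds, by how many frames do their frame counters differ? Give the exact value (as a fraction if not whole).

A emits 48 × 11517 = 552816 frames; B emits 50 × 11517 = 575850.
Difference = 23034 frames; B is ahead of A.

23034 frames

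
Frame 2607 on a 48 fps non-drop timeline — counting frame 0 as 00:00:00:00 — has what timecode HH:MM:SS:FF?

2607 ÷ 48 = 54 full seconds, remainder 15 frames.
54 s = 0 h 0 min 54 s.
Timecode: 00:00:54:15.

00:00:54:15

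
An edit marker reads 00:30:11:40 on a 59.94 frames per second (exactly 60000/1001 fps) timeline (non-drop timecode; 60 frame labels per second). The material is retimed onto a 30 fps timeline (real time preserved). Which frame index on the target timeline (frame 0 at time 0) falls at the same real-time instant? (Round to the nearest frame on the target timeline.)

Source frame index: (0×3600 + 30×60 + 11) × 60 + 40 = 108700.
Real time: 108700 / (60000/1001) = 1088087/600 s.
Target frame: (1088087/600) × (30) = 1088087/20 ≈ 54404.350 → 54404.

frame 54404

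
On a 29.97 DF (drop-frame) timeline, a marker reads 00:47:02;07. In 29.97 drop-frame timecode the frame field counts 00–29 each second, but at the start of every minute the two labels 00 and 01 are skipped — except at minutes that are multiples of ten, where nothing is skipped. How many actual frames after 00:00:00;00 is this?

84581

Complete 10-minute blocks: 4, each 17982 frames → 71928.
Remaining 7 whole minutes in the current block: 1800 + 6 × 1798 = 12588 frames.
Within the current minute: 2 × 30 + 7 − 2 = 65 (labels ;00/;01 skipped at this minute). Total = 71928 + 12588 + 65 = 84581.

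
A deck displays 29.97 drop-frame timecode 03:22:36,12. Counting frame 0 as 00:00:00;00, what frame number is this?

364328

Complete 10-minute blocks: 20, each 17982 frames → 359640.
Remaining 2 whole minutes in the current block: 1800 + 1 × 1798 = 3598 frames.
Within the current minute: 36 × 30 + 12 − 2 = 1090 (labels ;00/;01 skipped at this minute). Total = 359640 + 3598 + 1090 = 364328.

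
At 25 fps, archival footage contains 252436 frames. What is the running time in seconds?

Running time = 252436 / (25) = 10097.44 s.

10097.44 seconds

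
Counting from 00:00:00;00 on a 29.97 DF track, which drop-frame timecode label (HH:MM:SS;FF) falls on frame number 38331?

00:21:18;29

Ten DF minutes hold 17982 frames, so frame 38331 lies in block 2 (frames 35964–53945) with 2367 frames into that block.
The block's first minute is 1800 frames and the rest 1798 each; 2367 frames reaches minute 1, so 2 × 18 + 1 × 2 = 38 labels have been skipped so far.
Adding those back, label number 38331 + 38 = 38369 at 30 labels/s is 1278 s + 29 f = 0 h 21 min 18 s frame 29, i.e. 00:21:18;29.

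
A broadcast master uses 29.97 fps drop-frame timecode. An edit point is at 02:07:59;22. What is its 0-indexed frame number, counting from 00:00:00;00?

230162

As if non-drop at 30 labels/s: (2 × 3600 + 7 × 60 + 59) × 30 + 22 = 230392.
Minute boundaries passed: 127; those not divisible by 10: 127 − 12 = 115; dropped labels = 2 × 115 = 230.
Actual frame index = 230392 − 230 = 230162.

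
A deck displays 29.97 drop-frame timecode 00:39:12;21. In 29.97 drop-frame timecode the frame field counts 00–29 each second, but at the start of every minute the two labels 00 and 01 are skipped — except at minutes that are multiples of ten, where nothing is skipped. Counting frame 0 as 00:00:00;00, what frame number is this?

Complete 10-minute blocks: 3, each 17982 frames → 53946.
Remaining 9 whole minutes in the current block: 1800 + 8 × 1798 = 16184 frames.
Within the current minute: 12 × 30 + 21 − 2 = 379 (labels ;00/;01 skipped at this minute). Total = 53946 + 16184 + 379 = 70509.

70509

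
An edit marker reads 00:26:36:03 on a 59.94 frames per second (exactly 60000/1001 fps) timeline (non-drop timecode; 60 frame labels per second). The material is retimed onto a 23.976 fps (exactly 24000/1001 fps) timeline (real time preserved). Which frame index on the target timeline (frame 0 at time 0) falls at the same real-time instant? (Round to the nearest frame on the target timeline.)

frame 38305

Source frame index: (0×3600 + 26×60 + 36) × 60 + 3 = 95763.
Real time: 95763 / (60000/1001) = 31952921/20000 s.
Target frame: (31952921/20000) × (24000/1001) = 191526/5 ≈ 38305.200 → 38305.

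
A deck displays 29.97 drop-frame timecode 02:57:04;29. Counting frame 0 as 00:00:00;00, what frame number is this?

Complete 10-minute blocks: 17, each 17982 frames → 305694.
Remaining 7 whole minutes in the current block: 1800 + 6 × 1798 = 12588 frames.
Within the current minute: 4 × 30 + 29 − 2 = 147 (labels ;00/;01 skipped at this minute). Total = 305694 + 12588 + 147 = 318429.

318429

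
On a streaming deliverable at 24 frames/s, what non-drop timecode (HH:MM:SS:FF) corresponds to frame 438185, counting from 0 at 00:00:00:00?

05:04:17:17

438185 ÷ 24 = 18257 full seconds, remainder 17 frames.
18257 s = 5 h 4 min 17 s.
Timecode: 05:04:17:17.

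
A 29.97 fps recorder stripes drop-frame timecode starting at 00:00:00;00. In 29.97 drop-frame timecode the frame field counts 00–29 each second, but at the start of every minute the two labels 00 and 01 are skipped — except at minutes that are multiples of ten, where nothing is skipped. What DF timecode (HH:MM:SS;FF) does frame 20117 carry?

Each 10-minute DF block holds 10 × 60 × 30 − 9 × 2 = 17982 frames. 20117 ÷ 17982 → 1 full block, remainder 2135.
Within the partial block the first minute is 1800 frames and each further minute 1798, so 1 further minute boundary passed. Total skipped labels = 18 × 1 + 2 × 1 = 20.
Non-drop label index = 20117 + 20 = 20137; at 30 labels/s that is 00:11:11:07, i.e. DF 00:11:11;07.

00:11:11;07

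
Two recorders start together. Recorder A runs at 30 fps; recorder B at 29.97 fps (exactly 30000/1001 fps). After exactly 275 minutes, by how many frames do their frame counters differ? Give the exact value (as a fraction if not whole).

45000/91 frames

275 min = 16500 s.
A emits 30 × 16500 = 495000 frames; B emits 30000/1001 × 16500 = 45000000/91.
Difference = 45000/91 frames (≈ 494.5055); B is behind A.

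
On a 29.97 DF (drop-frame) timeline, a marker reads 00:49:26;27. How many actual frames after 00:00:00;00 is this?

As if non-drop at 30 labels/s: (0 × 3600 + 49 × 60 + 26) × 30 + 27 = 89007.
Minute boundaries passed: 49; those not divisible by 10: 49 − 4 = 45; dropped labels = 2 × 45 = 90.
Actual frame index = 89007 − 90 = 88917.

88917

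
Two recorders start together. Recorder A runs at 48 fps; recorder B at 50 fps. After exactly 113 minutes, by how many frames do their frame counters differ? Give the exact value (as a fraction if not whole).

113 min = 6780 s.
A emits 48 × 6780 = 325440 frames; B emits 50 × 6780 = 339000.
Difference = 13560 frames; B is ahead of A.

13560 frames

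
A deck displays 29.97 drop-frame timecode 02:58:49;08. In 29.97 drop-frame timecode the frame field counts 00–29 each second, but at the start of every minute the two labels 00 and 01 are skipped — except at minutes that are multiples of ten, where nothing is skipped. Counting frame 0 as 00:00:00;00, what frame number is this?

321556

Complete 10-minute blocks: 17, each 17982 frames → 305694.
Remaining 8 whole minutes in the current block: 1800 + 7 × 1798 = 14386 frames.
Within the current minute: 49 × 30 + 8 − 2 = 1476 (labels ;00/;01 skipped at this minute). Total = 305694 + 14386 + 1476 = 321556.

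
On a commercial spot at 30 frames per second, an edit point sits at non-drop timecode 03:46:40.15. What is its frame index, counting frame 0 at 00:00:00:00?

frame 408015

Total seconds to the label: (3 × 3600 + 46 × 60 + 40) = 13600.
Frame index = 13600 × 30 + 15 = 408015.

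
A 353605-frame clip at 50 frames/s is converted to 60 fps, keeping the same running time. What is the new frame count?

Target frames = source frames × (target rate / source rate) = 353605 × (60)/(50) = 353605 × 6/5 = 424326.

424326 frames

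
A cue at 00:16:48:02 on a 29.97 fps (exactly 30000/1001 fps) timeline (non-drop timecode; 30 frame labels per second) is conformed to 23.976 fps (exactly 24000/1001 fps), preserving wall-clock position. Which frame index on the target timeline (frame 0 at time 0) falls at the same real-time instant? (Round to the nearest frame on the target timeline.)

frame 24194

Source frame index: (0×3600 + 16×60 + 48) × 30 + 2 = 30242.
Real time: 30242 / (30000/1001) = 15136121/15000 s.
Target frame: (15136121/15000) × (24000/1001) = 120968/5 ≈ 24193.600 → 24194.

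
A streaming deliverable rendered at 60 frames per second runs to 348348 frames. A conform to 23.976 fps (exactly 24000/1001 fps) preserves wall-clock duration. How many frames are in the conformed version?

Target frames = source frames × (target rate / source rate) = 348348 × (24000/1001)/(60) = 348348 × 400/1001 = 139200.

139200 frames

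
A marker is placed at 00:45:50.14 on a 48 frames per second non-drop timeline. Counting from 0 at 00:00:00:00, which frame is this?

frame 132014

Total seconds to the label: (0 × 3600 + 45 × 60 + 50) = 2750.
Frame index = 2750 × 48 + 14 = 132014.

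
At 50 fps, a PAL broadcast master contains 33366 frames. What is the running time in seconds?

Running time = 33366 / (50) = 667.32 s.

667.32 seconds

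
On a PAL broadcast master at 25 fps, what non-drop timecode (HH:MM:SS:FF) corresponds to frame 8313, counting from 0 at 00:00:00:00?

00:05:32:13

8313 ÷ 25 = 332 full seconds, remainder 13 frames.
332 s = 0 h 5 min 32 s.
Timecode: 00:05:32:13.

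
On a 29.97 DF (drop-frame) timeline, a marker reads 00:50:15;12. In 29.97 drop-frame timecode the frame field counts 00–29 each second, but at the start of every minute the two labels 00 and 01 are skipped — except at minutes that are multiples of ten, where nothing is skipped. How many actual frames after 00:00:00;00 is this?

90372

Complete 10-minute blocks: 5, each 17982 frames → 89910.
Remaining 0 whole minutes in the current block: 0 frames.
Within the current minute: 15 × 30 + 12 = 462. Total = 89910 + 0 + 462 = 90372.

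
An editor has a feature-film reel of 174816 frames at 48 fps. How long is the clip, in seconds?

3642 seconds

Running time = 174816 / (48) = 3642 s.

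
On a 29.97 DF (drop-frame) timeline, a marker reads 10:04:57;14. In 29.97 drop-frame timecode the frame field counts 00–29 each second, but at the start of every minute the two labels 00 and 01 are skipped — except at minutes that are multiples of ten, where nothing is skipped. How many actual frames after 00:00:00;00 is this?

Complete 10-minute blocks: 60, each 17982 frames → 1078920.
Remaining 4 whole minutes in the current block: 1800 + 3 × 1798 = 7194 frames.
Within the current minute: 57 × 30 + 14 − 2 = 1722 (labels ;00/;01 skipped at this minute). Total = 1078920 + 7194 + 1722 = 1087836.

1087836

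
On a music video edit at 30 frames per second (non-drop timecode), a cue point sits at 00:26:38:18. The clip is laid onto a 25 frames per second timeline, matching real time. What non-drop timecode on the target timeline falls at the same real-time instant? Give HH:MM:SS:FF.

Source frame index: (0×3600 + 26×60 + 38) × 30 + 18 = 47958.
Real time: 47958 / (30) = 7993/5 s.
Target frame: (7993/5) × (25) = 39965.
At 25 labels/s: frame 39965 → 00:26:38:15.

00:26:38:15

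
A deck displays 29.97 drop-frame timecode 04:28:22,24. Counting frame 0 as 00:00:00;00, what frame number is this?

482600

As if non-drop at 30 labels/s: (4 × 3600 + 28 × 60 + 22) × 30 + 24 = 483084.
Minute boundaries passed: 268; those not divisible by 10: 268 − 26 = 242; dropped labels = 2 × 242 = 484.
Actual frame index = 483084 − 484 = 482600.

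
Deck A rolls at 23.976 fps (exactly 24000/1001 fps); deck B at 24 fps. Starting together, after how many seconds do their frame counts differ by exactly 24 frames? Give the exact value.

The gap grows by |24 − 24000/1001| = 24/1001 frames per second.
Time for a 24-frame gap: 24 ÷ (24/1001) = 1001 s.

1001 seconds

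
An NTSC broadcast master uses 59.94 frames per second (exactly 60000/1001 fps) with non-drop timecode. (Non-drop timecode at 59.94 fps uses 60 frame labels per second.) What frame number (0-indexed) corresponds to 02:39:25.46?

573946

Total seconds to the label: (2 × 3600 + 39 × 60 + 25) = 9565.
Frame index = 9565 × 60 + 46 = 573946.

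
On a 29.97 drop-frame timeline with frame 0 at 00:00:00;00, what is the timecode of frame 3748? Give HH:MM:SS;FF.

00:02:05;02

Ten DF minutes hold 17982 frames, so frame 3748 lies in block 0 (frames 0–17981) with 3748 frames into that block.
The block's first minute is 1800 frames and the rest 1798 each; 3748 frames reaches minute 2, so 0 × 18 + 2 × 2 = 4 labels have been skipped so far.
Adding those back, label number 3748 + 4 = 3752 at 30 labels/s is 125 s + 2 f = 0 h 2 min 5 s frame 2, i.e. 00:02:05;02.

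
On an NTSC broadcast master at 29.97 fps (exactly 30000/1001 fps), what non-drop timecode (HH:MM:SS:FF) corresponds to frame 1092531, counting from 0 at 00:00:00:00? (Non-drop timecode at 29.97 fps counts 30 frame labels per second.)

1092531 ÷ 30 = 36417 full seconds, remainder 21 frames.
36417 s = 10 h 6 min 57 s.
Timecode: 10:06:57:21.

10:06:57:21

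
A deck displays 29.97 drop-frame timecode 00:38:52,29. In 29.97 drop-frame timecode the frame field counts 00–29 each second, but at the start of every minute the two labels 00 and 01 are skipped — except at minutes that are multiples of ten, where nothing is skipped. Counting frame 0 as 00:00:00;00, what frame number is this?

69919

Complete 10-minute blocks: 3, each 17982 frames → 53946.
Remaining 8 whole minutes in the current block: 1800 + 7 × 1798 = 14386 frames.
Within the current minute: 52 × 30 + 29 − 2 = 1587 (labels ;00/;01 skipped at this minute). Total = 53946 + 14386 + 1587 = 69919.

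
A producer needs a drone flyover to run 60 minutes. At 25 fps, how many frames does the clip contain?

60 min = 3600 s.
Frames = 3600 × 25 = 90000.

90000 frames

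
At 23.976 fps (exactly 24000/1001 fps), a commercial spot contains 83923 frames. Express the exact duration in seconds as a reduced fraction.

84006923/24000 seconds

Running time = 83923 ÷ (24000/1001) = 83923 × 1001/24000 = 84006923/24000 s.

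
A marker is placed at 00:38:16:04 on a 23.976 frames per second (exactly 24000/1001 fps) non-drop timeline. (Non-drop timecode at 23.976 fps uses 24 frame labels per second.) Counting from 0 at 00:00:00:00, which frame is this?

55108

Total seconds to the label: (0 × 3600 + 38 × 60 + 16) = 2296.
Frame index = 2296 × 24 + 4 = 55108.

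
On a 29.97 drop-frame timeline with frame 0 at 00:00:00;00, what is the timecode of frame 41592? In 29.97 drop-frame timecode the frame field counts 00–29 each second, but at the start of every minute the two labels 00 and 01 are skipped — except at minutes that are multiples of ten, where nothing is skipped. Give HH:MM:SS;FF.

00:23:07;24

Ten DF minutes hold 17982 frames, so frame 41592 lies in block 2 (frames 35964–53945) with 5628 frames into that block.
The block's first minute is 1800 frames and the rest 1798 each; 5628 frames reaches minute 3, so 2 × 18 + 3 × 2 = 42 labels have been skipped so far.
Adding those back, label number 41592 + 42 = 41634 at 30 labels/s is 1387 s + 24 f = 0 h 23 min 7 s frame 24, i.e. 00:23:07;24.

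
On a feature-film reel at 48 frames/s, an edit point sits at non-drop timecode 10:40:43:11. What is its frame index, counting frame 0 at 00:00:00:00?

Total seconds to the label: (10 × 3600 + 40 × 60 + 43) = 38443.
Frame index = 38443 × 48 + 11 = 1845275.

1845275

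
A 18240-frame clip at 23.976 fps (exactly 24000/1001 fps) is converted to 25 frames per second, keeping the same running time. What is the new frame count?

Target frames = source frames × (target rate / source rate) = 18240 × (25)/(24000/1001) = 18240 × 1001/960 = 19019.

19019 frames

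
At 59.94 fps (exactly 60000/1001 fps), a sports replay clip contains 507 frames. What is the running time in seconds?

Running time = 507 / (60000/1001) = 8.45845 s.

8.45845 seconds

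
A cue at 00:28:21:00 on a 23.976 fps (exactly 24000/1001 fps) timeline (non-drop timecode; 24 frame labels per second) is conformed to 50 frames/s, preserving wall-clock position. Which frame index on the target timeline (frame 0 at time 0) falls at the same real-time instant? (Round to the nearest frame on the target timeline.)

frame 85135

Source frame index: (0×3600 + 28×60 + 21) × 24 + 0 = 40824.
Real time: 40824 / (24000/1001) = 1702701/1000 s.
Target frame: (1702701/1000) × (50) = 1702701/20 ≈ 85135.050 → 85135.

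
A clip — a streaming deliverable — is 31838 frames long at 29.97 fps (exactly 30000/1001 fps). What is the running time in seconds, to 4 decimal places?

Running time = 31838 × 1001/30000 = 15934919/15000 s ≈ 1062.3279 s.

1062.3279 seconds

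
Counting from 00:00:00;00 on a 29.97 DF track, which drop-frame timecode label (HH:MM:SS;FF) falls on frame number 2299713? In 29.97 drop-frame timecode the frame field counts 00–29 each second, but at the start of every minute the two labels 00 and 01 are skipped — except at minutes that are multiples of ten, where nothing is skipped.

Each 10-minute DF block holds 10 × 60 × 30 − 9 × 2 = 17982 frames. 2299713 ÷ 17982 → 127 full blocks, remainder 15999.
Within the partial block the first minute is 1800 frames and each further minute 1798, so 8 further minute boundaries passed. Total skipped labels = 18 × 127 + 2 × 8 = 2302.
Non-drop label index = 2299713 + 2302 = 2302015; at 30 labels/s that is 21:18:53:25, i.e. DF 21:18:53;25.

21:18:53;25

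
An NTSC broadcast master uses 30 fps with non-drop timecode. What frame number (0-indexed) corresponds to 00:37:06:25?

Total seconds to the label: (0 × 3600 + 37 × 60 + 6) = 2226.
Frame index = 2226 × 30 + 25 = 66805.

66805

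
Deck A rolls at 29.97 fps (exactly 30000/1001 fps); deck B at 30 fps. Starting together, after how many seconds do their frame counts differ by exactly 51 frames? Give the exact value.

The gap grows by |30 − 30000/1001| = 30/1001 frames per second.
Time for a 51-frame gap: 51 ÷ (30/1001) = 1701.7 s.

1701.7 seconds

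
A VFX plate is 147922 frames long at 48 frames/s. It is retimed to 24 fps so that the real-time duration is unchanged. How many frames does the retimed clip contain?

Target frames = source frames × (target rate / source rate) = 147922 × (24)/(48) = 147922 × 1/2 = 73961.

73961 frames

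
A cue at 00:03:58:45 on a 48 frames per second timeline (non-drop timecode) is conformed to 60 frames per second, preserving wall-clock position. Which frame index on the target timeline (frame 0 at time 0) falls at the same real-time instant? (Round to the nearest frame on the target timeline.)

Source frame index: (0×3600 + 3×60 + 58) × 48 + 45 = 11469.
Real time: 11469 / (48) = 3823/16 s.
Target frame: (3823/16) × (60) = 57345/4 ≈ 14336.250 → 14336.

frame 14336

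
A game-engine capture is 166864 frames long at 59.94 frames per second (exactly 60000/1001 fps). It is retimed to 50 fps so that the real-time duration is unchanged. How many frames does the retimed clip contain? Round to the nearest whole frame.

139192 frames

Frames at target rate = 166864 × (50) / (60000/1001) = 10439429/75 ≈ 139192.387.
Nearest whole frame: 139192.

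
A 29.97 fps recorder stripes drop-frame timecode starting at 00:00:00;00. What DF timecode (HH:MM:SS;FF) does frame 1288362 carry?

11:56:28;12

Each 10-minute DF block holds 10 × 60 × 30 − 9 × 2 = 17982 frames. 1288362 ÷ 17982 → 71 full blocks, remainder 11640.
Within the partial block the first minute is 1800 frames and each further minute 1798, so 6 further minute boundaries passed. Total skipped labels = 18 × 71 + 2 × 6 = 1290.
Non-drop label index = 1288362 + 1290 = 1289652; at 30 labels/s that is 11:56:28:12, i.e. DF 11:56:28;12.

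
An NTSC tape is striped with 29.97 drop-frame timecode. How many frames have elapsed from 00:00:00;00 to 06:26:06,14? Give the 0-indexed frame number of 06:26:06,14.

694298

As if non-drop at 30 labels/s: (6 × 3600 + 26 × 60 + 6) × 30 + 14 = 694994.
Minute boundaries passed: 386; those not divisible by 10: 386 − 38 = 348; dropped labels = 2 × 348 = 696.
Actual frame index = 694994 − 696 = 694298.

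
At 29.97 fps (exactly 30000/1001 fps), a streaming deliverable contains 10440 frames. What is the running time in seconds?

Running time = 10440 / (30000/1001) = 348.348 s.

348.348 seconds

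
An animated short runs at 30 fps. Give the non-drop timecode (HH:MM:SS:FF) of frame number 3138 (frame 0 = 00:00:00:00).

00:01:44:18

3138 ÷ 30 = 104 full seconds, remainder 18 frames.
104 s = 0 h 1 min 44 s.
Timecode: 00:01:44:18.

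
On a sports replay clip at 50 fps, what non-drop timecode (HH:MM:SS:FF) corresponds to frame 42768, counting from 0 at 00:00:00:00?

42768 ÷ 50 = 855 full seconds, remainder 18 frames.
855 s = 0 h 14 min 15 s.
Timecode: 00:14:15:18.

00:14:15:18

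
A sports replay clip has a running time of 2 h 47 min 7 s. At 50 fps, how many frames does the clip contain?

2 h 47 min 7 s = 10027 s.
Frames = 10027 × 50 = 501350.

501350 frames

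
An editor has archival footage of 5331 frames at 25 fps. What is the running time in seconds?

Running time = 5331 / (25) = 213.24 s.

213.24 seconds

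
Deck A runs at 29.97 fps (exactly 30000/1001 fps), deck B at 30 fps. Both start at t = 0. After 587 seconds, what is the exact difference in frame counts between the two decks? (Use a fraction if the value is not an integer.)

17610/1001 frames

A emits 30000/1001 × 587 = 17610000/1001 frames; B emits 30 × 587 = 17610.
Difference = 17610/1001 frames (≈ 17.5924); B is ahead of A.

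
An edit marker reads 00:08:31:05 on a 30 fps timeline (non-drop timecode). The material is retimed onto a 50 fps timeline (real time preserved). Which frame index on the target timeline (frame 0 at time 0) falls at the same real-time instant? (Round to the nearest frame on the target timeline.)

frame 25558

Source frame index: (0×3600 + 8×60 + 31) × 30 + 5 = 15335.
Real time: 15335 / (30) = 3067/6 s.
Target frame: (3067/6) × (50) = 76675/3 ≈ 25558.333 → 25558.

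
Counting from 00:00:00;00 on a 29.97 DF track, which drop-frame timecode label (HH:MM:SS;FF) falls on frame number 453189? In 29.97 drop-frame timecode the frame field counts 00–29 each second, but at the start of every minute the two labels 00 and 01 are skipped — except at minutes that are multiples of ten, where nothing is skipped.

Ten DF minutes hold 17982 frames, so frame 453189 lies in block 25 (frames 449550–467531) with 3639 frames into that block.
The block's first minute is 1800 frames and the rest 1798 each; 3639 frames reaches minute 2, so 25 × 18 + 2 × 2 = 454 labels have been skipped so far.
Adding those back, label number 453189 + 454 = 453643 at 30 labels/s is 15121 s + 13 f = 4 h 12 min 1 s frame 13, i.e. 04:12:01;13.

04:12:01;13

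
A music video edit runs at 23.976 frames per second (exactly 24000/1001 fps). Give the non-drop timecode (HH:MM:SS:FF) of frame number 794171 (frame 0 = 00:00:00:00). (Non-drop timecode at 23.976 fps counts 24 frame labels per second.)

794171 ÷ 24 = 33090 full seconds, remainder 11 frames.
33090 s = 9 h 11 min 30 s.
Timecode: 09:11:30:11.

09:11:30:11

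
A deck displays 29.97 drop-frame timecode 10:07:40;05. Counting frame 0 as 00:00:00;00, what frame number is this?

As if non-drop at 30 labels/s: (10 × 3600 + 7 × 60 + 40) × 30 + 5 = 1093805.
Minute boundaries passed: 607; those not divisible by 10: 607 − 60 = 547; dropped labels = 2 × 547 = 1094.
Actual frame index = 1093805 − 1094 = 1092711.

1092711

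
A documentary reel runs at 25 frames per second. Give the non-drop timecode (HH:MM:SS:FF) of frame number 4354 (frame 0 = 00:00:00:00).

4354 ÷ 25 = 174 full seconds, remainder 4 frames.
174 s = 0 h 2 min 54 s.
Timecode: 00:02:54:04.

00:02:54:04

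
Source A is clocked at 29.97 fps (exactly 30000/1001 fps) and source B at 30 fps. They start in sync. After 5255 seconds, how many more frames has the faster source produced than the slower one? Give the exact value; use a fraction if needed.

157650/1001 frames

A emits 30000/1001 × 5255 = 157650000/1001 frames; B emits 30 × 5255 = 157650.
Difference = 157650/1001 frames (≈ 157.4925); B is ahead of A.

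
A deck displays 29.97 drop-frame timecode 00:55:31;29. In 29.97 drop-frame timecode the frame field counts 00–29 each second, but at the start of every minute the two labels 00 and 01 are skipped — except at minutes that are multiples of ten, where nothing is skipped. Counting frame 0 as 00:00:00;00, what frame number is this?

99859

As if non-drop at 30 labels/s: (0 × 3600 + 55 × 60 + 31) × 30 + 29 = 99959.
Minute boundaries passed: 55; those not divisible by 10: 55 − 5 = 50; dropped labels = 2 × 50 = 100.
Actual frame index = 99959 − 100 = 99859.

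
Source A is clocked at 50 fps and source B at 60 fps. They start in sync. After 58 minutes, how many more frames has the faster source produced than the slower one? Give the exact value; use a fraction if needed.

58 min = 3480 s.
A emits 50 × 3480 = 174000 frames; B emits 60 × 3480 = 208800.
Difference = 34800 frames; B is ahead of A.

34800 frames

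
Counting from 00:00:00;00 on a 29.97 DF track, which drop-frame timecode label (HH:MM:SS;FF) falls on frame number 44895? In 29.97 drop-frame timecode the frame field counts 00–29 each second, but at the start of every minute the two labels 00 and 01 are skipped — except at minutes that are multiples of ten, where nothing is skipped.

00:24:57;29

Ten DF minutes hold 17982 frames, so frame 44895 lies in block 2 (frames 35964–53945) with 8931 frames into that block.
The block's first minute is 1800 frames and the rest 1798 each; 8931 frames reaches minute 4, so 2 × 18 + 4 × 2 = 44 labels have been skipped so far.
Adding those back, label number 44895 + 44 = 44939 at 30 labels/s is 1497 s + 29 f = 0 h 24 min 57 s frame 29, i.e. 00:24:57;29.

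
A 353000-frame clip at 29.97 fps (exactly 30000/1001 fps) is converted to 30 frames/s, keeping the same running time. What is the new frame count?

353353 frames

Target frames = source frames × (target rate / source rate) = 353000 × (30)/(30000/1001) = 353000 × 1001/1000 = 353353.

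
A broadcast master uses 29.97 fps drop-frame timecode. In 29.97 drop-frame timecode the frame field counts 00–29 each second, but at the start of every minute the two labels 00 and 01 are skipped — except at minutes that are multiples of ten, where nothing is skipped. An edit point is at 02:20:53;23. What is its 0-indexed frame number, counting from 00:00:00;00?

253361

Complete 10-minute blocks: 14, each 17982 frames → 251748.
Remaining 0 whole minutes in the current block: 0 frames.
Within the current minute: 53 × 30 + 23 = 1613. Total = 251748 + 0 + 1613 = 253361.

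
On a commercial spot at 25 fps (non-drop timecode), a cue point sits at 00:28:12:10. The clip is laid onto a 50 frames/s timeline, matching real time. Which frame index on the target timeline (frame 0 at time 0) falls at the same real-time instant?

Source frame index: (0×3600 + 28×60 + 12) × 25 + 10 = 42310.
Real time: 42310 / (25) = 8462/5 s.
Target frame: (8462/5) × (50) = 84620.

frame 84620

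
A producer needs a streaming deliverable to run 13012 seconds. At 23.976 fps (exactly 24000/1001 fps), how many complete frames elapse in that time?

311976 frames

Frames = 13012 × 24000/1001 = 312288000/1001 ≈ 311976.0240.
Complete frames: 311976.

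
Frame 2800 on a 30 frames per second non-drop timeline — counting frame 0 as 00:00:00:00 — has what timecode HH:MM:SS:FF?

00:01:33:10

2800 ÷ 30 = 93 full seconds, remainder 10 frames.
93 s = 0 h 1 min 33 s.
Timecode: 00:01:33:10.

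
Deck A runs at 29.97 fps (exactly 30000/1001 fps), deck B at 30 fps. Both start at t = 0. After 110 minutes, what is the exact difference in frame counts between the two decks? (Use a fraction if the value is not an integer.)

110 min = 6600 s.
A emits 30000/1001 × 6600 = 18000000/91 frames; B emits 30 × 6600 = 198000.
Difference = 18000/91 frames (≈ 197.8022); B is ahead of A.

18000/91 frames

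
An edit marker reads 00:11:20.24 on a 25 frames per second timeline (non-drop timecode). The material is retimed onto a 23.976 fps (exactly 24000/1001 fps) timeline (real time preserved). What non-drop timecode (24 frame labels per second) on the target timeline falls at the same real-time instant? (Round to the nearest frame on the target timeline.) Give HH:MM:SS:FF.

00:11:20:07

Source frame index: (0×3600 + 11×60 + 20) × 25 + 24 = 17024.
Real time: 17024 / (25) = 17024/25 s.
Target frame: (17024/25) × (24000/1001) = 2334720/143 ≈ 16326.713 → 16327.
At 24 labels/s: frame 16327 → 00:11:20:07.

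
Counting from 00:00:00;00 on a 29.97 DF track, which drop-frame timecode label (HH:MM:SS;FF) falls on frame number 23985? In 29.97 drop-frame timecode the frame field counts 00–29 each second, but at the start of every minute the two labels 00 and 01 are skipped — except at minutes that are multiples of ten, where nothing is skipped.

Each 10-minute DF block holds 10 × 60 × 30 − 9 × 2 = 17982 frames. 23985 ÷ 17982 → 1 full block, remainder 6003.
Within the partial block the first minute is 1800 frames and each further minute 1798, so 3 further minute boundaries passed. Total skipped labels = 18 × 1 + 2 × 3 = 24.
Non-drop label index = 23985 + 24 = 24009; at 30 labels/s that is 00:13:20:09, i.e. DF 00:13:20;09.

00:13:20;09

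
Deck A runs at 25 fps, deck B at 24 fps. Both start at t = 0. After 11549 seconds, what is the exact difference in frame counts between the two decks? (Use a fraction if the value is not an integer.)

A emits 25 × 11549 = 288725 frames; B emits 24 × 11549 = 277176.
Difference = 11549 frames; B is behind A.

11549 frames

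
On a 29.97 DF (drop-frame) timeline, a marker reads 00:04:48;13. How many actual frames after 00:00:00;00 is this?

Complete 10-minute blocks: 0, each 17982 frames → 0.
Remaining 4 whole minutes in the current block: 1800 + 3 × 1798 = 7194 frames.
Within the current minute: 48 × 30 + 13 − 2 = 1451 (labels ;00/;01 skipped at this minute). Total = 0 + 7194 + 1451 = 8645.

8645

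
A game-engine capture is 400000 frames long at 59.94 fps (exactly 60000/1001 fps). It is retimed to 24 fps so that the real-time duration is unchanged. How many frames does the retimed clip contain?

Target frames = source frames × (target rate / source rate) = 400000 × (24)/(60000/1001) = 400000 × 1001/2500 = 160160.

160160 frames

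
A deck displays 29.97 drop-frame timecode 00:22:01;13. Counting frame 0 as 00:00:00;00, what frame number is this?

Complete 10-minute blocks: 2, each 17982 frames → 35964.
Remaining 2 whole minutes in the current block: 1800 + 1 × 1798 = 3598 frames.
Within the current minute: 1 × 30 + 13 − 2 = 41 (labels ;00/;01 skipped at this minute). Total = 35964 + 3598 + 41 = 39603.

39603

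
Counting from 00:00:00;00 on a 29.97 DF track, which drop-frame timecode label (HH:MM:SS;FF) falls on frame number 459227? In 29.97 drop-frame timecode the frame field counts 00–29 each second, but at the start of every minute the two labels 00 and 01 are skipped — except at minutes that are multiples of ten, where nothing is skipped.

Ten DF minutes hold 17982 frames, so frame 459227 lies in block 25 (frames 449550–467531) with 9677 frames into that block.
The block's first minute is 1800 frames and the rest 1798 each; 9677 frames reaches minute 5, so 25 × 18 + 5 × 2 = 460 labels have been skipped so far.
Adding those back, label number 459227 + 460 = 459687 at 30 labels/s is 15322 s + 27 f = 4 h 15 min 22 s frame 27, i.e. 04:15:22;27.

04:15:22;27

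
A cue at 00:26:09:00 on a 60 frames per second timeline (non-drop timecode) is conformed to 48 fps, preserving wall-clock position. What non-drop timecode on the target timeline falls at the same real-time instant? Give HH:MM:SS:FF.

00:26:09:00

Source frame index: (0×3600 + 26×60 + 9) × 60 + 0 = 94140.
Real time: 94140 / (60) = 1569 s.
Target frame: (1569) × (48) = 75312.
At 48 labels/s: frame 75312 → 00:26:09:00.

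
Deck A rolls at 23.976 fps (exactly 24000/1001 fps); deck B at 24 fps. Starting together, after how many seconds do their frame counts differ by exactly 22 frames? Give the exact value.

The gap grows by |24 − 24000/1001| = 24/1001 frames per second.
Time for a 22-frame gap: 22 ÷ (24/1001) = 11011/12 s.

11011/12 seconds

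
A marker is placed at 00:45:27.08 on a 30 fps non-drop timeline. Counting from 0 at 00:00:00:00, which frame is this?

Total seconds to the label: (0 × 3600 + 45 × 60 + 27) = 2727.
Frame index = 2727 × 30 + 8 = 81818.

81818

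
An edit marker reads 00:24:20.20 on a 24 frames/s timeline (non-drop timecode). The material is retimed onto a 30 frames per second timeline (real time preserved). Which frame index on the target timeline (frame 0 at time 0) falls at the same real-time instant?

Source frame index: (0×3600 + 24×60 + 20) × 24 + 20 = 35060.
Real time: 35060 / (24) = 8765/6 s.
Target frame: (8765/6) × (30) = 43825.

frame 43825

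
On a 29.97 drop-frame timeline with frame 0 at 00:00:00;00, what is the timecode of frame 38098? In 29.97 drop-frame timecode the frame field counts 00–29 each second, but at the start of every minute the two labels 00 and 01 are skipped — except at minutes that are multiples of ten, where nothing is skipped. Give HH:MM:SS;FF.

00:21:11;06

Ten DF minutes hold 17982 frames, so frame 38098 lies in block 2 (frames 35964–53945) with 2134 frames into that block.
The block's first minute is 1800 frames and the rest 1798 each; 2134 frames reaches minute 1, so 2 × 18 + 1 × 2 = 38 labels have been skipped so far.
Adding those back, label number 38098 + 38 = 38136 at 30 labels/s is 1271 s + 6 f = 0 h 21 min 11 s frame 6, i.e. 00:21:11;06.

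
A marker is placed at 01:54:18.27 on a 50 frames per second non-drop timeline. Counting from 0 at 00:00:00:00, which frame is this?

342927

Total seconds to the label: (1 × 3600 + 54 × 60 + 18) = 6858.
Frame index = 6858 × 50 + 27 = 342927.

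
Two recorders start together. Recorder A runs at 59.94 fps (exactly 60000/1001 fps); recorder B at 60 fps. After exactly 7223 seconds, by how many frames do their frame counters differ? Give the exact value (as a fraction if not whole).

433380/1001 frames

A emits 60000/1001 × 7223 = 433380000/1001 frames; B emits 60 × 7223 = 433380.
Difference = 433380/1001 frames (≈ 432.9471); B is ahead of A.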